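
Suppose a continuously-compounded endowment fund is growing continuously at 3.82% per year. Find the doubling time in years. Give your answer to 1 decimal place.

doubling time ≈ 18.1 years

doubling time = ln(2) / |r| = 0.69315 / 0.0382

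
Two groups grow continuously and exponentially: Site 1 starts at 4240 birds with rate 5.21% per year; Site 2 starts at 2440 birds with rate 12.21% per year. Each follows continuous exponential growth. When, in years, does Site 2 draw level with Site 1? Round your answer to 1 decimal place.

t ≈ 7.9 years

4240·e^(0.0521t) = 2440·e^(0.1221t)
4240/2440 = e^((0.1221 − 0.0521)t) → ln(1.7377) = 0.07·t
t = 0.55257 / 0.07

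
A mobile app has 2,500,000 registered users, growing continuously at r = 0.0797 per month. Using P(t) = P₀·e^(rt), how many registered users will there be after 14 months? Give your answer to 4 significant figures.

≈ 7,630,000 registered users

P(14) = 2500000 · e^(0.0797·14) = 2500000 · e^(1.1158)
= 2500000 · 3.05201 ≈ 7630022.02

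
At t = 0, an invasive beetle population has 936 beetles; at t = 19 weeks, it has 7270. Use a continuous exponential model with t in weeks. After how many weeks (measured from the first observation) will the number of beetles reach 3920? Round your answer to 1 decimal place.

r = ln(7270/936) / 19 ≈ 0.107889 per week
t = ln(3920/936) / r = 1.43223 / 0.107889 ≈ 13.275

t ≈ 13.3 weeks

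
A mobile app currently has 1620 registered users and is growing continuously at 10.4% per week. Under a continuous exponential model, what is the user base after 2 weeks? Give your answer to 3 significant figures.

≈ 1,990 registered users

P(2) = 1620 · e^(0.104·2) = 1620 · e^(0.208)
= 1620 · 1.23121 ≈ 1994.57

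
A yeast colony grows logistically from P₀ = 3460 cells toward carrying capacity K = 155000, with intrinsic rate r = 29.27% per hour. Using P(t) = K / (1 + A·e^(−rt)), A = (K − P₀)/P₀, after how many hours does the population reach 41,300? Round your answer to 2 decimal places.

A = (155000 − 3460)/3460 = 43.79769
41300 = 155000/(1 + 43.79769·e^(−0.2927t)) → 1 + 43.79769·e^(−0.2927t) = 3.75303
e^(−0.2927t) = 0.062858 → t = ln(15.90892)/0.2927 = 2.76688/0.2927

t ≈ 9.45 hours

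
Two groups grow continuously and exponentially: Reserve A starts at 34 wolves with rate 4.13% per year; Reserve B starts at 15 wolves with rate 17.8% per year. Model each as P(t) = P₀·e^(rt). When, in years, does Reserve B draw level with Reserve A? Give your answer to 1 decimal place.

t ≈ 6.0 years

34·e^(0.0413t) = 15·e^(0.178t)
34/15 = e^((0.178 − 0.0413)t) → ln(2.26667) = 0.1367·t
t = 0.81831 / 0.1367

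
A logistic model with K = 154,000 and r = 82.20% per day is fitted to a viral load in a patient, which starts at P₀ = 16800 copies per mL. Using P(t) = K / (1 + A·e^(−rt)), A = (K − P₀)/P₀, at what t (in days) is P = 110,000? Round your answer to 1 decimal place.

t ≈ 3.7 days

A = (154000 − 16800)/16800 = 8.16667
110000 = 154000/(1 + 8.16667·e^(−0.822t)) → 1 + 8.16667·e^(−0.822t) = 1.4
e^(−0.822t) = 0.04898 → t = ln(20.41667)/0.822 = 3.01635/0.822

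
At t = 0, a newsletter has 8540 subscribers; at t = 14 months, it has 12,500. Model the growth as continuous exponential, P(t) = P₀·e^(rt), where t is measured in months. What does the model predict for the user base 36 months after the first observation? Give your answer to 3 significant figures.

≈ 22,700 subscribers

r = ln(12500/8540) / 14 ≈ 0.027212 per month
P(36) = 8540 · e^(0.027212·36) = 8540 · 2.66347 ≈ 22746.06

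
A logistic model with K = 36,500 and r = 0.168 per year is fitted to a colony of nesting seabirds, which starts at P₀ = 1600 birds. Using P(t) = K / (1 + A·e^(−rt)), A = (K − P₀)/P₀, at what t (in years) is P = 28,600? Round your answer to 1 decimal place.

A = (36500 − 1600)/1600 = 21.8125
28600 = 36500/(1 + 21.8125·e^(−0.168t)) → 1 + 21.8125·e^(−0.168t) = 1.27622
e^(−0.168t) = 0.012664 → t = ln(78.96677)/0.168 = 4.36903/0.168

t ≈ 26.0 years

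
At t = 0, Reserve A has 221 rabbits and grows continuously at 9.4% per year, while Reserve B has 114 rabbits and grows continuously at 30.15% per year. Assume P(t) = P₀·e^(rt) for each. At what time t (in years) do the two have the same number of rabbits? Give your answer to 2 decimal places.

221·e^(0.094t) = 114·e^(0.3015t)
221/114 = e^((0.3015 − 0.094)t) → ln(1.9386) = 0.2075·t
t = 0.66196 / 0.2075

t ≈ 3.19 years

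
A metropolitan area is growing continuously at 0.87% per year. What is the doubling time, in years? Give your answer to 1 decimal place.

doubling time ≈ 79.7 years

doubling time = ln(2) / |r| = 0.69315 / 0.0087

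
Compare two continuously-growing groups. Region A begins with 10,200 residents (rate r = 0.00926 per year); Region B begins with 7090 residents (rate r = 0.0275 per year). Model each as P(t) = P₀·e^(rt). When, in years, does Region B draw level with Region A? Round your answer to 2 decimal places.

t ≈ 19.94 years

10200·e^(0.00926t) = 7090·e^(0.0275t)
10200/7090 = e^((0.0275 − 0.00926)t) → ln(1.43865) = 0.01824·t
t = 0.3637 / 0.01824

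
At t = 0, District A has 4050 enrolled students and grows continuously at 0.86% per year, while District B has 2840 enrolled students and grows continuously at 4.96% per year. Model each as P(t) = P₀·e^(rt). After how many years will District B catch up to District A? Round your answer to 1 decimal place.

t ≈ 8.7 years

4050·e^(0.0086t) = 2840·e^(0.0496t)
4050/2840 = e^((0.0496 − 0.0086)t) → ln(1.42606) = 0.041·t
t = 0.35491 / 0.041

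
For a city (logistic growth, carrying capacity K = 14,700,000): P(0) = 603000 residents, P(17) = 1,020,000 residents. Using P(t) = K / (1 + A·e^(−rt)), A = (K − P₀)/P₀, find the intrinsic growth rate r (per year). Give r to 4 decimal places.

A = (14700000 − 603000)/603000 = 23.37811
1020000 = 14700000/(1 + 23.37811·e^(−r·17)) → e^(−17r) = (14.41176 − 1)/23.37811 = 0.573689
r = −ln(0.573689)/17 = 0.55567/17

r ≈ 0.0327 per year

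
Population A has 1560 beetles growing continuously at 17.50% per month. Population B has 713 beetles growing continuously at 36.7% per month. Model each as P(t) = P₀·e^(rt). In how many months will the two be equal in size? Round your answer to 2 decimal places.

1560·e^(0.175t) = 713·e^(0.367t)
1560/713 = e^((0.367 − 0.175)t) → ln(2.18794) = 0.192·t
t = 0.78296 / 0.192

t ≈ 4.08 months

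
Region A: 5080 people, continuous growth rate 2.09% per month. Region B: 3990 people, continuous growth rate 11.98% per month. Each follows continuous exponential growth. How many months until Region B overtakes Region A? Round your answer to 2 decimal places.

5080·e^(0.0209t) = 3990·e^(0.1198t)
5080/3990 = e^((0.1198 − 0.0209)t) → ln(1.27318) = 0.0989·t
t = 0.24152 / 0.0989

t ≈ 2.44 months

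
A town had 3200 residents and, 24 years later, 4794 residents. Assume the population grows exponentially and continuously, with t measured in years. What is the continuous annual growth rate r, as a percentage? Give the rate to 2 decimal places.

4794 = 3200 · e^(r·24)
e^(24r) = 4794/3200 = 1.49812
r = ln(1.49812) / 24 = 0.40421 / 24

r ≈ 1.68% per year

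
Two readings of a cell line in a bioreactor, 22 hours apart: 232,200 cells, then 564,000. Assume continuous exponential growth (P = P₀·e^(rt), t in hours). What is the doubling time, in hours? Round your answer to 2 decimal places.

doubling time ≈ 17.18 hours

r = ln(564000/232200) / 22 = ln(2.42894) / 22 ≈ 0.040339 per hour
doubling time = ln 2 / |r| = 0.69315 / 0.040339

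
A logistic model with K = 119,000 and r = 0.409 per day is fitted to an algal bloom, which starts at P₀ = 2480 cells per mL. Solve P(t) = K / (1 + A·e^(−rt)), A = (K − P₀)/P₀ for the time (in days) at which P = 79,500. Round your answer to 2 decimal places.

A = (119000 − 2480)/2480 = 46.98387
79500 = 119000/(1 + 46.98387·e^(−0.409t)) → 1 + 46.98387·e^(−0.409t) = 1.49686
e^(−0.409t) = 0.010575 → t = ln(94.56247)/0.409 = 4.54926/0.409

t ≈ 11.12 days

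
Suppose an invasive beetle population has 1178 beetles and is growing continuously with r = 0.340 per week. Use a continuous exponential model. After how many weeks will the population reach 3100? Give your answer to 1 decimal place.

t ≈ 2.8 weeks

3100 = 1178 · e^(0.34·t)
t = ln(3100/1178) / 0.34 = ln(2.63158) / 0.34 = 0.96758 / 0.34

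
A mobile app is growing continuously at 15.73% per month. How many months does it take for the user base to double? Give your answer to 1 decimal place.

doubling time ≈ 4.4 months

doubling time = ln(2) / |r| = 0.69315 / 0.1573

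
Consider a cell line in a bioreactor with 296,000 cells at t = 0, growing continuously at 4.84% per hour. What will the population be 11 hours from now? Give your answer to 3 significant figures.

P(11) = 296000 · e^(0.0484·11) = 296000 · e^(0.5324)
= 296000 · 1.70301 ≈ 504092.33

≈ 504,000 cells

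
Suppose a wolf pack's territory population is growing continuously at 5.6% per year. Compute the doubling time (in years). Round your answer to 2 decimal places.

doubling time = ln(2) / |r| = 0.69315 / 0.056

doubling time ≈ 12.38 years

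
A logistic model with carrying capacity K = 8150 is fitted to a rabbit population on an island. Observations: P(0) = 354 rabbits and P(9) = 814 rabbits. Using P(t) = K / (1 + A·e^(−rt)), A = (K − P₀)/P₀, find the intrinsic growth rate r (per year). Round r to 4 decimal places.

r ≈ 0.0993 per year

A = (8150 − 354)/354 = 22.0226
814 = 8150/(1 + 22.0226·e^(−r·9)) → e^(−9r) = (10.01229 − 1)/22.0226 = 0.409229
r = −ln(0.409229)/9 = 0.89348/9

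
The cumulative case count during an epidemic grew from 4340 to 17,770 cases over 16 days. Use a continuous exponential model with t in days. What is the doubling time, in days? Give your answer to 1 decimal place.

doubling time ≈ 7.9 days

r = ln(17770/4340) / 16 = ln(4.09447) / 16 ≈ 0.088102 per day
doubling time = ln 2 / |r| = 0.69315 / 0.088102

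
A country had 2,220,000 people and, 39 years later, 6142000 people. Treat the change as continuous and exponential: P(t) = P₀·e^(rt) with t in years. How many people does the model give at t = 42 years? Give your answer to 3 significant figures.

r = ln(6142000/2220000) / 39 ≈ 0.026093 per year
P(42) = 2220000 · e^(0.026093·42) = 2220000 · 2.99194 ≈ 6642116.55

≈ 6,640,000 people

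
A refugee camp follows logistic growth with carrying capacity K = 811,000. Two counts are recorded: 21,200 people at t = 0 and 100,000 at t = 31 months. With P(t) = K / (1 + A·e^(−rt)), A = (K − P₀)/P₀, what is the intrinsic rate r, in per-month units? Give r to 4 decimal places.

r ≈ 0.0534 per month

A = (811000 − 21200)/21200 = 37.25472
100000 = 811000/(1 + 37.25472·e^(−r·31)) → e^(−31r) = (8.11 − 1)/37.25472 = 0.190848
r = −ln(0.190848)/31 = 1.65628/31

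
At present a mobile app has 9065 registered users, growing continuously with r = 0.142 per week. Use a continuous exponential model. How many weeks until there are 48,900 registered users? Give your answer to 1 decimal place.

t ≈ 11.9 weeks

48900 = 9065 · e^(0.142·t)
t = ln(48900/9065) / 0.142 = ln(5.39437) / 0.142 = 1.68536 / 0.142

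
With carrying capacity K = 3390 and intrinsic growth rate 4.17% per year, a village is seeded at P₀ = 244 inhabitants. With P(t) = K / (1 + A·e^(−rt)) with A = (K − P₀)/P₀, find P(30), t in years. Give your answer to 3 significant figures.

A = (3390 − 244)/244 = 12.89344
P(30) = 3390 / (1 + 12.89344·e^(−0.0417·30)) = 3390 / (1 + 12.89344·0.286218)
= 3390 / 4.69034 ≈ 722.76

≈ 723 inhabitants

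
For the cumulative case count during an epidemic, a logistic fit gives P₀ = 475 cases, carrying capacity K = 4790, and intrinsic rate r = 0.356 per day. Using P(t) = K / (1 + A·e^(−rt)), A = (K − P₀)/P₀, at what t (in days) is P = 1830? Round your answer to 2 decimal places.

t ≈ 4.85 days

A = (4790 − 475)/475 = 9.08421
1830 = 4790/(1 + 9.08421·e^(−0.356t)) → 1 + 9.08421·e^(−0.356t) = 2.61749
e^(−0.356t) = 0.178055 → t = ln(5.61625)/0.356 = 1.72566/0.356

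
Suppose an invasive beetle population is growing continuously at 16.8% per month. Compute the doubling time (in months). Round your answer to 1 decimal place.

doubling time = ln(2) / |r| = 0.69315 / 0.168

doubling time ≈ 4.1 months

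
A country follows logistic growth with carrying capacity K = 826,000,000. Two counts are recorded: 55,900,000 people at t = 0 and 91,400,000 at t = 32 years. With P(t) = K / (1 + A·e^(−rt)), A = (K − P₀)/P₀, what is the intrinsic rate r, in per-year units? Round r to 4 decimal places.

A = (826000000 − 55900000)/55900000 = 13.77639
91400000 = 826000000/(1 + 13.77639·e^(−r·32)) → e^(−32r) = (9.0372 − 1)/13.77639 = 0.583404
r = −ln(0.583404)/32 = 0.53888/32

r ≈ 0.0168 per year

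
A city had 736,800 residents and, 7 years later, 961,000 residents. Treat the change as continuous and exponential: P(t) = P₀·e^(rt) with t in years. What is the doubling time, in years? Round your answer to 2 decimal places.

doubling time ≈ 18.26 years

r = ln(961000/736800) / 7 = ln(1.30429) / 7 ≈ 0.037951 per year
doubling time = ln 2 / |r| = 0.69315 / 0.037951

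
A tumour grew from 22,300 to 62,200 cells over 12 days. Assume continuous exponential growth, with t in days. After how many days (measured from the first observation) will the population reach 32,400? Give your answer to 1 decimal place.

t ≈ 4.4 days

r = ln(62200/22300) / 12 ≈ 0.085481 per day
t = ln(32400/22300) / r = 0.37357 / 0.085481 ≈ 4.37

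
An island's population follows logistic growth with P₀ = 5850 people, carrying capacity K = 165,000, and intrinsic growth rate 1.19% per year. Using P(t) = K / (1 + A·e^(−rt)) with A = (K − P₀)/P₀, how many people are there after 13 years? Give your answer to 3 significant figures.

≈ 6,790 people

A = (165000 − 5850)/5850 = 27.20513
P(13) = 165000 / (1 + 27.20513·e^(−0.0119·13)) = 165000 / (1 + 27.20513·0.856672)
= 165000 / 24.30588 ≈ 6788.48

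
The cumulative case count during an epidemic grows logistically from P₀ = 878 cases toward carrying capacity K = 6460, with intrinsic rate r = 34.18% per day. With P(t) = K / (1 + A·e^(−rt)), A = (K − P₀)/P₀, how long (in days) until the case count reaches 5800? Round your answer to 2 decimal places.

A = (6460 − 878)/878 = 6.35763
5800 = 6460/(1 + 6.35763·e^(−0.3418t)) → 1 + 6.35763·e^(−0.3418t) = 1.11379
e^(−0.3418t) = 0.017899 → t = ln(55.87009)/0.3418 = 4.02303/0.3418

t ≈ 11.77 days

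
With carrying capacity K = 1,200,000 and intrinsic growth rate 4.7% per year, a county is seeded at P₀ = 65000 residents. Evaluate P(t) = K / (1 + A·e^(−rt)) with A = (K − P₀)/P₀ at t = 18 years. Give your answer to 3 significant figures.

A = (1200000 − 65000)/65000 = 17.46154
P(18) = 1200000 / (1 + 17.46154·e^(−0.047·18)) = 1200000 / (1 + 17.46154·0.429128)
= 1200000 / 8.49324 ≈ 141288.91

≈ 141,000 residents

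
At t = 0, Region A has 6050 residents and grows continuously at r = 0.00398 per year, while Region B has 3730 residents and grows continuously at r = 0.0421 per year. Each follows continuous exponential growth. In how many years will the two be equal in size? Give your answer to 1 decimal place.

t ≈ 12.7 years

6050·e^(0.00398t) = 3730·e^(0.0421t)
6050/3730 = e^((0.0421 − 0.00398)t) → ln(1.62198) = 0.03812·t
t = 0.48365 / 0.03812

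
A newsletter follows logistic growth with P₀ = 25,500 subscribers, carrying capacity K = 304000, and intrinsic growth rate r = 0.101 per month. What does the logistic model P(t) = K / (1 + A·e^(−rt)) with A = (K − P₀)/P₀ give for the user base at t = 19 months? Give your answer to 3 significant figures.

A = (304000 − 25500)/25500 = 10.92157
P(19) = 304000 / (1 + 10.92157·e^(−0.101·19)) = 304000 / (1 + 10.92157·0.146754)
= 304000 / 2.60278 ≈ 116798.19

≈ 117,000 subscribers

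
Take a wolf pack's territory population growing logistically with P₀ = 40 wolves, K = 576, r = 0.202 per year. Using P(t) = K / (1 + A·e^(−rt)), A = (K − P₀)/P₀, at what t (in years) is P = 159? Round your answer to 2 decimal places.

t ≈ 8.07 years

A = (576 − 40)/40 = 13.4
159 = 576/(1 + 13.4·e^(−0.202t)) → 1 + 13.4·e^(−0.202t) = 3.62264
e^(−0.202t) = 0.19572 → t = ln(5.10935)/0.202 = 1.63107/0.202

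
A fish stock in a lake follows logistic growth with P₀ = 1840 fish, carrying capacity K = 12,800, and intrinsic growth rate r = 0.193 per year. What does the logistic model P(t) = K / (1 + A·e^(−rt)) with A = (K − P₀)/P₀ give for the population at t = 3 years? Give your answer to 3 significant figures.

A = (12800 − 1840)/1840 = 5.95652
P(3) = 12800 / (1 + 5.95652·e^(−0.193·3)) = 12800 / (1 + 5.95652·0.560459)
= 12800 / 4.33838 ≈ 2950.41

≈ 2,950 fish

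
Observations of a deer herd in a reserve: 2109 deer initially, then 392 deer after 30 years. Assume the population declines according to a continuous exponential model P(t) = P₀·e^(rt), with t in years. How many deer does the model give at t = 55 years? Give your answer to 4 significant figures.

r = ln(392/2109) / 30 ≈ -0.05609 per year
P(55) = 2109 · e^(-0.05609·55) = 2109 · 0.04573 ≈ 96.45

≈ 96.45 deer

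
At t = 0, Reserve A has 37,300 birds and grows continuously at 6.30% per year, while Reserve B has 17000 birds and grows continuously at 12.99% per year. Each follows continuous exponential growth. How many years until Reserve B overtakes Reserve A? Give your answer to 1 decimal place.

37300·e^(0.063t) = 17000·e^(0.1299t)
37300/17000 = e^((0.1299 − 0.063)t) → ln(2.19412) = 0.0669·t
t = 0.78578 / 0.0669

t ≈ 11.7 years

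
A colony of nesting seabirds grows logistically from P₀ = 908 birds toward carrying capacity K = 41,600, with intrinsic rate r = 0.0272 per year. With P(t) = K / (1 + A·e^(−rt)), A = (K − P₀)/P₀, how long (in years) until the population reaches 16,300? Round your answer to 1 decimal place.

A = (41600 − 908)/908 = 44.81498
16300 = 41600/(1 + 44.81498·e^(−0.0272t)) → 1 + 44.81498·e^(−0.0272t) = 2.55215
e^(−0.0272t) = 0.034635 → t = ln(28.87289)/0.0272 = 3.3629/0.0272

t ≈ 123.6 years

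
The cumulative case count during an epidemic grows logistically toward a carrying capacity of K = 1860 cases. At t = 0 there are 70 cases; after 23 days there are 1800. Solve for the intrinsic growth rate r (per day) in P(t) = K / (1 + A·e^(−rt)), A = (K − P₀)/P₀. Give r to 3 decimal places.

r ≈ 0.289 per day

A = (1860 − 70)/70 = 25.57143
1800 = 1860/(1 + 25.57143·e^(−r·23)) → e^(−23r) = (1.03333 − 1)/25.57143 = 0.001304
r = −ln(0.001304)/23 = 6.64267/23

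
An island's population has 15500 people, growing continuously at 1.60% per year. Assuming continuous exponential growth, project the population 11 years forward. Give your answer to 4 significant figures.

P(11) = 15500 · e^(0.016·11) = 15500 · e^(0.176)
= 15500 · 1.19244 ≈ 18482.79

≈ 18,480 people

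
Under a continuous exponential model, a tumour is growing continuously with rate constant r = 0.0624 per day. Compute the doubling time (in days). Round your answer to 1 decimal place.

doubling time = ln(2) / |r| = 0.69315 / 0.0624

doubling time ≈ 11.1 days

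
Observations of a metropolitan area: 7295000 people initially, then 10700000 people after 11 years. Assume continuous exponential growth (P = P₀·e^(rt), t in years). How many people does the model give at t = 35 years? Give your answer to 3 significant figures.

≈ 24,700,000 people

r = ln(10700000/7295000) / 11 ≈ 0.034823 per year
P(35) = 7295000 · e^(0.034823·35) = 7295000 · 3.38316 ≈ 24680146.72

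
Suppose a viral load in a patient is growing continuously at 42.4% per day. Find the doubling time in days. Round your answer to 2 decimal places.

doubling time ≈ 1.63 days

doubling time = ln(2) / |r| = 0.69315 / 0.424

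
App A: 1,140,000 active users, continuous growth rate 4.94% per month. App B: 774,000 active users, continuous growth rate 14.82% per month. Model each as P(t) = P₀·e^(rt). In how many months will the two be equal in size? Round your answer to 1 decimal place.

1140000·e^(0.0494t) = 774000·e^(0.1482t)
1140000/774000 = e^((0.1482 − 0.0494)t) → ln(1.47287) = 0.0988·t
t = 0.38721 / 0.0988

t ≈ 3.9 months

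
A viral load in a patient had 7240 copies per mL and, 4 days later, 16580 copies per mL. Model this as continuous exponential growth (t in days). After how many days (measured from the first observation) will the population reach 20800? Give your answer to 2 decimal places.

t ≈ 5.09 days

r = ln(16580/7240) / 4 ≈ 0.207144 per day
t = ln(20800/7240) / r = 1.05533 / 0.207144 ≈ 5.095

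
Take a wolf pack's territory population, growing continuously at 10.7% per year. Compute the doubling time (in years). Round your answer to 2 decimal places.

doubling time = ln(2) / |r| = 0.69315 / 0.107

doubling time ≈ 6.48 years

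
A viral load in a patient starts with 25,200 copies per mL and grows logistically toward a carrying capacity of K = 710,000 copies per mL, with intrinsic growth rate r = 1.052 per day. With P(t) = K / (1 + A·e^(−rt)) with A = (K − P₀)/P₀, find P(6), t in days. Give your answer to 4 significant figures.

≈ 676,600 copies per mL

A = (710000 − 25200)/25200 = 27.1746
P(6) = 710000 / (1 + 27.1746·e^(−1.052·6)) = 710000 / (1 + 27.1746·0.001814)
= 710000 / 1.04931 ≈ 676637.95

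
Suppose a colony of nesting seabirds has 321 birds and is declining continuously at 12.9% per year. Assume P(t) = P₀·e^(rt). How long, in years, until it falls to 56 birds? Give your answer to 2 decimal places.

t ≈ 13.54 years

56 = 321 · e^(-0.129·t)
t = ln(56/321) / -0.129 = ln(0.17445) / -0.129 = -1.74609 / -0.129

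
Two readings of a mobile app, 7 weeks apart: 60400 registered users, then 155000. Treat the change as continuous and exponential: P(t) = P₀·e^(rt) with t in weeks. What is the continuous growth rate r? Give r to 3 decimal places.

155000 = 60400 · e^(r·7)
e^(7r) = 155000/60400 = 2.56623
r = ln(2.56623) / 7 = 0.94244 / 7

r ≈ 0.135 per week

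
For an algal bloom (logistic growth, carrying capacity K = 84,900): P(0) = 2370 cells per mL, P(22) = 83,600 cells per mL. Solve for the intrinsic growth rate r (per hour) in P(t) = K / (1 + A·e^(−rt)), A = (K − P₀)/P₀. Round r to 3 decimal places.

A = (84900 − 2370)/2370 = 34.82278
83600 = 84900/(1 + 34.82278·e^(−r·22)) → e^(−22r) = (1.01555 − 1)/34.82278 = 0.000447
r = −ln(0.000447)/22 = 7.71395/22

r ≈ 0.351 per hour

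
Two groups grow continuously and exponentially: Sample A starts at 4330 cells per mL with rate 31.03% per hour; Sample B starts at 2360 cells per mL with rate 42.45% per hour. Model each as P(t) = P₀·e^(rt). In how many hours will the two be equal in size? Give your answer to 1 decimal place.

t ≈ 5.3 hours

4330·e^(0.3103t) = 2360·e^(0.4245t)
4330/2360 = e^((0.4245 − 0.3103)t) → ln(1.83475) = 0.1142·t
t = 0.60691 / 0.1142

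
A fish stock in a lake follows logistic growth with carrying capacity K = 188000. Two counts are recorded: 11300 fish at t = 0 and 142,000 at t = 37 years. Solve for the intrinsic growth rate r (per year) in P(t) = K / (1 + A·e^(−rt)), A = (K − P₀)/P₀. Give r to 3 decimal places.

A = (188000 − 11300)/11300 = 15.63717
142000 = 188000/(1 + 15.63717·e^(−r·37)) → e^(−37r) = (1.32394 − 1)/15.63717 = 0.020716
r = −ln(0.020716)/37 = 3.87684/37

r ≈ 0.105 per year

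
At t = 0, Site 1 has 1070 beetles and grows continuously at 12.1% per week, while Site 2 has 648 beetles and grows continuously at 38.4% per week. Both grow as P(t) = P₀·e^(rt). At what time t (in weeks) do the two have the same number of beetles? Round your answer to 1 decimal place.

1070·e^(0.121t) = 648·e^(0.384t)
1070/648 = e^((0.384 − 0.121)t) → ln(1.65123) = 0.263·t
t = 0.50152 / 0.263

t ≈ 1.9 weeks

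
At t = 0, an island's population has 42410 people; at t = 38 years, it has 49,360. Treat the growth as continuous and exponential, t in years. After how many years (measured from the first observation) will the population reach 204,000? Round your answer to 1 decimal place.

r = ln(49360/42410) / 38 ≈ 0.003994 per year
t = ln(204000/42410) / r = 1.57074 / 0.003994 ≈ 393.315

t ≈ 393.3 years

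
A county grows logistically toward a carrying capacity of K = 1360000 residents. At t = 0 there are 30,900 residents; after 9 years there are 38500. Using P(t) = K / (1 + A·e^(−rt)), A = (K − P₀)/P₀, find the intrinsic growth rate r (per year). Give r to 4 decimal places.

A = (1360000 − 30900)/30900 = 43.01294
38500 = 1360000/(1 + 43.01294·e^(−r·9)) → e^(−9r) = (35.32468 − 1)/43.01294 = 0.798008
r = −ln(0.798008)/9 = 0.22564/9

r ≈ 0.0251 per year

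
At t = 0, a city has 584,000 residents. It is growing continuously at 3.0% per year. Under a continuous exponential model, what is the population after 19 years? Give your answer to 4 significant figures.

P(19) = 584000 · e^(0.03·19) = 584000 · e^(0.57)
= 584000 · 1.76827 ≈ 1032667.96

≈ 1,033,000 residents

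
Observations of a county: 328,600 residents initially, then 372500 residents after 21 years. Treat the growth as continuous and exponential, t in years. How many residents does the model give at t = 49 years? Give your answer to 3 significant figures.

r = ln(372500/328600) / 21 ≈ 0.005971 per year
P(49) = 328600 · e^(0.005971·49) = 328600 · 1.33989 ≈ 440289.07

≈ 440,000 residents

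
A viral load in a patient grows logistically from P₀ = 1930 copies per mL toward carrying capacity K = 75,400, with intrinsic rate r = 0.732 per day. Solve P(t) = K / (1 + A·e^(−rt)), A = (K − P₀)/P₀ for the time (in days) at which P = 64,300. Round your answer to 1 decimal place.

A = (75400 − 1930)/1930 = 38.06736
64300 = 75400/(1 + 38.06736·e^(−0.732t)) → 1 + 38.06736·e^(−0.732t) = 1.17263
e^(−0.732t) = 0.004535 → t = ln(220.51631)/0.732 = 5.39597/0.732

t ≈ 7.4 days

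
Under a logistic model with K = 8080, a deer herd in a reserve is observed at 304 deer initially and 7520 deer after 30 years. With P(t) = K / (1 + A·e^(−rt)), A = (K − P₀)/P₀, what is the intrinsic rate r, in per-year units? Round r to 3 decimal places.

A = (8080 − 304)/304 = 25.57895
7520 = 8080/(1 + 25.57895·e^(−r·30)) → e^(−30r) = (1.07447 − 1)/25.57895 = 0.002911
r = −ln(0.002911)/30 = 5.83915/30

r ≈ 0.195 per year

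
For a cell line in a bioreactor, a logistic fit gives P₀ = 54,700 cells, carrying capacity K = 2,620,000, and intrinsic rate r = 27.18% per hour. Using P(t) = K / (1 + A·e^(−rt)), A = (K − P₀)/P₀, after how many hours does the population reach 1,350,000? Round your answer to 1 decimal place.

t ≈ 14.4 hours

A = (2620000 − 54700)/54700 = 46.89762
1350000 = 2620000/(1 + 46.89762·e^(−0.2718t)) → 1 + 46.89762·e^(−0.2718t) = 1.94074
e^(−0.2718t) = 0.020059 → t = ln(49.8518)/0.2718 = 3.90905/0.2718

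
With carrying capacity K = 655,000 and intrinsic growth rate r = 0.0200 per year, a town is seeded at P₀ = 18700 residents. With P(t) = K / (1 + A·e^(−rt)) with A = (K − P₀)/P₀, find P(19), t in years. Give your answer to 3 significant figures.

A = (655000 − 18700)/18700 = 34.02674
P(19) = 655000 / (1 + 34.02674·e^(−0.02·19)) = 655000 / (1 + 34.02674·0.683861)
= 655000 / 24.26957 ≈ 26988.53

≈ 27,000 residents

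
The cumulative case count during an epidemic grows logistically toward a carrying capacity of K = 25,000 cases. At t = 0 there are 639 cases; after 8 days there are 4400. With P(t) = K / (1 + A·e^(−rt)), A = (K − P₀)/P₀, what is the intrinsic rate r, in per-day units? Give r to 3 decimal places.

r ≈ 0.262 per day

A = (25000 − 639)/639 = 38.12363
4400 = 25000/(1 + 38.12363·e^(−r·8)) → e^(−8r) = (5.68182 − 1)/38.12363 = 0.122806
r = −ln(0.122806)/8 = 2.09715/8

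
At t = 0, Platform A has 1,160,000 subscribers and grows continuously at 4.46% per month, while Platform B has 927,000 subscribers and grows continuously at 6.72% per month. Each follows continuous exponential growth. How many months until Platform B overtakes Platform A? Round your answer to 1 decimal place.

1160000·e^(0.0446t) = 927000·e^(0.0672t)
1160000/927000 = e^((0.0672 − 0.0446)t) → ln(1.25135) = 0.0226·t
t = 0.22422 / 0.0226

t ≈ 9.9 months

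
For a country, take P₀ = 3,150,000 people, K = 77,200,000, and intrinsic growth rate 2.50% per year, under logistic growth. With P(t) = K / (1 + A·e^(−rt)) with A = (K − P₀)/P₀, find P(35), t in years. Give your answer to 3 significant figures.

A = (77200000 − 3150000)/3150000 = 23.50794
P(35) = 77200000 / (1 + 23.50794·e^(−0.025·35)) = 77200000 / (1 + 23.50794·0.416862)
= 77200000 / 10.79957 ≈ 7148435.48

≈ 7,150,000 people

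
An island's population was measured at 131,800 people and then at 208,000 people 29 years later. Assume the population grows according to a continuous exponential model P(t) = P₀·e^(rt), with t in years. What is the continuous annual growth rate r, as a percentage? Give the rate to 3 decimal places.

r ≈ 1.573% per year

208000 = 131800 · e^(r·29)
e^(29r) = 208000/131800 = 1.57815
r = ln(1.57815) / 29 = 0.45625 / 29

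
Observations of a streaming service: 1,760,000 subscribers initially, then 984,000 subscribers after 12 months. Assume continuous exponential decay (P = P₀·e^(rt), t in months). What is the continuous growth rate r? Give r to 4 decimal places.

984000 = 1760000 · e^(r·12)
e^(12r) = 984000/1760000 = 0.55909
r = ln(0.55909) / 12 = -0.58144 / 12

r ≈ -0.0485 per month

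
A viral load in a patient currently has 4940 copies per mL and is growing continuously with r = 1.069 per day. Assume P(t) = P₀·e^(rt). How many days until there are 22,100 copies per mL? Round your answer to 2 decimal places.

t ≈ 1.40 days

22100 = 4940 · e^(1.069·t)
t = ln(22100/4940) / 1.069 = ln(4.47368) / 1.069 = 1.49821 / 1.069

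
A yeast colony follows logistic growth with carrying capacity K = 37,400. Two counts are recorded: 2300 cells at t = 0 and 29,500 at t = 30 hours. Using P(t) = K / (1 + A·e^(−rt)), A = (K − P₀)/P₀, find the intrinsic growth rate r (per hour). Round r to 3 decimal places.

r ≈ 0.135 per hour

A = (37400 − 2300)/2300 = 15.26087
29500 = 37400/(1 + 15.26087·e^(−r·30)) → e^(−30r) = (1.2678 − 1)/15.26087 = 0.017548
r = −ln(0.017548)/30 = 4.04282/30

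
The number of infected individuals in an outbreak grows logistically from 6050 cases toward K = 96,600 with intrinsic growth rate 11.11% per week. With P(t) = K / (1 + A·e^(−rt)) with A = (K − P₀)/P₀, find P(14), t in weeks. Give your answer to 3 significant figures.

≈ 23,200 cases

A = (96600 − 6050)/6050 = 14.96694
P(14) = 96600 / (1 + 14.96694·e^(−0.1111·14)) = 96600 / (1 + 14.96694·0.211105)
= 96600 / 4.1596 ≈ 23223.41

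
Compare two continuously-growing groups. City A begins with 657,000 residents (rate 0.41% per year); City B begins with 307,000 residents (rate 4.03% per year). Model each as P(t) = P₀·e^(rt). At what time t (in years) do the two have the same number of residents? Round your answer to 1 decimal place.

t ≈ 21.0 years

657000·e^(0.0041t) = 307000·e^(0.0403t)
657000/307000 = e^((0.0403 − 0.0041)t) → ln(2.14007) = 0.0362·t
t = 0.76084 / 0.0362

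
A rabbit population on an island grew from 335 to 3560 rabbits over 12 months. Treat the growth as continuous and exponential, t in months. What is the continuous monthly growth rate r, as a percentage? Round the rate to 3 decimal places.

r ≈ 19.695% per month

3560 = 335 · e^(r·12)
e^(12r) = 3560/335 = 10.62687
r = ln(10.62687) / 12 = 2.36339 / 12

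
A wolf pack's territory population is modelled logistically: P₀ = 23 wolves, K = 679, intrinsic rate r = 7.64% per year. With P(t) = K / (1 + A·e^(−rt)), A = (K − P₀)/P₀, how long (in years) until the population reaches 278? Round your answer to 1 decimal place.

A = (679 − 23)/23 = 28.52174
278 = 679/(1 + 28.52174·e^(−0.0764t)) → 1 + 28.52174·e^(−0.0764t) = 2.44245
e^(−0.0764t) = 0.050574 → t = ln(19.77318)/0.0764 = 2.98433/0.0764

t ≈ 39.1 years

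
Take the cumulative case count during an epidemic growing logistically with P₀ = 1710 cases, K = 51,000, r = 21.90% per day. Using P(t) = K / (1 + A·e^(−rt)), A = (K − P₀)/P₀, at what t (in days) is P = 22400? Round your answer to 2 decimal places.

t ≈ 14.23 days

A = (51000 − 1710)/1710 = 28.82456
22400 = 51000/(1 + 28.82456·e^(−0.219t)) → 1 + 28.82456·e^(−0.219t) = 2.27679
e^(−0.219t) = 0.044295 → t = ln(22.57588)/0.219 = 3.11688/0.219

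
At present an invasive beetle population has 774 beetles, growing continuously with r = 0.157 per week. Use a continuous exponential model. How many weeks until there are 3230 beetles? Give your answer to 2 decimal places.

3230 = 774 · e^(0.157·t)
t = ln(3230/774) / 0.157 = ln(4.17313) / 0.157 = 1.42867 / 0.157

t ≈ 9.10 weeks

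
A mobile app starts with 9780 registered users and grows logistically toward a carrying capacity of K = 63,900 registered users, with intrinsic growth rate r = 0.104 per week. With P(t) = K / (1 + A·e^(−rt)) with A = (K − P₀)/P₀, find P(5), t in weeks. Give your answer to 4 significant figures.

≈ 14,900 registered users

A = (63900 − 9780)/9780 = 5.53374
P(5) = 63900 / (1 + 5.53374·e^(−0.104·5)) = 63900 / (1 + 5.53374·0.594521)
= 63900 / 4.28992 ≈ 14895.37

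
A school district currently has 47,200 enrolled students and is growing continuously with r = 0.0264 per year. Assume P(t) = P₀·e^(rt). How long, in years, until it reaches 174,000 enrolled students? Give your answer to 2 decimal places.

174000 = 47200 · e^(0.0264·t)
t = ln(174000/47200) / 0.0264 = ln(3.68644) / 0.0264 = 1.30466 / 0.0264

t ≈ 49.42 years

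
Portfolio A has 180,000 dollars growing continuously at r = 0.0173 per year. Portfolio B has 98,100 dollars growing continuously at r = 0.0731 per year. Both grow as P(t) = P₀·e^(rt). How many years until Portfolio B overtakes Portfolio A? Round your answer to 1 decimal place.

180000·e^(0.0173t) = 98100·e^(0.0731t)
180000/98100 = e^((0.0731 − 0.0173)t) → ln(1.83486) = 0.0558·t
t = 0.60697 / 0.0558

t ≈ 10.9 years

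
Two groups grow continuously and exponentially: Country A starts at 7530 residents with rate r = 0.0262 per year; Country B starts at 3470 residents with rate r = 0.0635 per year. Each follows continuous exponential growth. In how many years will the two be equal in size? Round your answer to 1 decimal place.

7530·e^(0.0262t) = 3470·e^(0.0635t)
7530/3470 = e^((0.0635 − 0.0262)t) → ln(2.17003) = 0.0373·t
t = 0.77474 / 0.0373

t ≈ 20.8 years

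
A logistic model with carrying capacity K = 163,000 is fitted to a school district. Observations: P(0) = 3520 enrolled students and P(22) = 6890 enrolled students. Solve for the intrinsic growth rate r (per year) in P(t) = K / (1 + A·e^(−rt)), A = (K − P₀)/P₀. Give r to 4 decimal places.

A = (163000 − 3520)/3520 = 45.30682
6890 = 163000/(1 + 45.30682·e^(−r·22)) → e^(−22r) = (23.65747 − 1)/45.30682 = 0.50009
r = −ln(0.50009)/22 = 0.69297/22

r ≈ 0.0315 per year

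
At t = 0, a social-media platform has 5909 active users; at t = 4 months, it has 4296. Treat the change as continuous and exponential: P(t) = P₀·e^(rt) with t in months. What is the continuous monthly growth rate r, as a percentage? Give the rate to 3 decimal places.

4296 = 5909 · e^(r·4)
e^(4r) = 4296/5909 = 0.72703
r = ln(0.72703) / 4 = -0.31879 / 4

r ≈ -7.970% per month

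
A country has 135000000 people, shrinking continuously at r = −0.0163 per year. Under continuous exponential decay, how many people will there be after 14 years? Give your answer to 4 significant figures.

P(14) = 135000000 · e^(-0.0163·14) = 135000000 · e^(-0.2282)
= 135000000 · 0.79597 ≈ 107455281.87

≈ 107,500,000 people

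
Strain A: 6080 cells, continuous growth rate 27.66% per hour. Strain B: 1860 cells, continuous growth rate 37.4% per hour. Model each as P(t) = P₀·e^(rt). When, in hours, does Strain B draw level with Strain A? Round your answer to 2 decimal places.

t ≈ 12.16 hours

6080·e^(0.2766t) = 1860·e^(0.374t)
6080/1860 = e^((0.374 − 0.2766)t) → ln(3.26882) = 0.0974·t
t = 1.18443 / 0.0974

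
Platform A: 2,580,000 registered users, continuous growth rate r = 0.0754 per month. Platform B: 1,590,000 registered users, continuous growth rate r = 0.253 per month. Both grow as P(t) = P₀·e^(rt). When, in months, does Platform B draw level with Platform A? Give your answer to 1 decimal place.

t ≈ 2.7 months

2580000·e^(0.0754t) = 1590000·e^(0.253t)
2580000/1590000 = e^((0.253 − 0.0754)t) → ln(1.62264) = 0.1776·t
t = 0.48406 / 0.1776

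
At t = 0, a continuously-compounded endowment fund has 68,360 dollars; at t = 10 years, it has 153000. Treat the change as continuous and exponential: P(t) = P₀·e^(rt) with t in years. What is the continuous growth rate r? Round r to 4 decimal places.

r ≈ 0.0806 per year

153000 = 68360 · e^(r·10)
e^(10r) = 153000/68360 = 2.23815
r = ln(2.23815) / 10 = 0.80565 / 10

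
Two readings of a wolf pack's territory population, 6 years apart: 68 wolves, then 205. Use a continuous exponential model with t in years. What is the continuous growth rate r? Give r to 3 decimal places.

205 = 68 · e^(r·6)
e^(6r) = 205/68 = 3.01471
r = ln(3.01471) / 6 = 1.1035 / 6

r ≈ 0.184 per year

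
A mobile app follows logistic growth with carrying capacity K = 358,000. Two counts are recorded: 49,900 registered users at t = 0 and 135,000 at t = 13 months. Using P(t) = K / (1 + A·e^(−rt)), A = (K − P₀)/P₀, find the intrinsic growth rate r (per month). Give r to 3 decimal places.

r ≈ 0.101 per month

A = (358000 − 49900)/49900 = 6.17435
135000 = 358000/(1 + 6.17435·e^(−r·13)) → e^(−13r) = (2.65185 − 1)/6.17435 = 0.267535
r = −ln(0.267535)/13 = 1.31851/13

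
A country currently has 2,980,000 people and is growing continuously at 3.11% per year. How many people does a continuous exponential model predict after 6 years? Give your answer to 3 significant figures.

P(6) = 2980000 · e^(0.0311·6) = 2980000 · e^(0.1866)
= 2980000 · 1.20515 ≈ 3591332.49

≈ 3,590,000 people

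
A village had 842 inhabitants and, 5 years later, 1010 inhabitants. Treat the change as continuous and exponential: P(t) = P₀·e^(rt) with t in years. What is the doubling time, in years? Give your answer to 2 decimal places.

r = ln(1010/842) / 5 = ln(1.19952) / 5 ≈ 0.036385 per year
doubling time = ln 2 / |r| = 0.69315 / 0.036385

doubling time ≈ 19.05 years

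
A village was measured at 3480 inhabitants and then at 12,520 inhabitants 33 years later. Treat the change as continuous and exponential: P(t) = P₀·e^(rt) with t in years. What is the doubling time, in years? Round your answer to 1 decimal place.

r = ln(12520/3480) / 33 = ln(3.5977) / 33 ≈ 0.038797 per year
doubling time = ln 2 / |r| = 0.69315 / 0.038797

doubling time ≈ 17.9 years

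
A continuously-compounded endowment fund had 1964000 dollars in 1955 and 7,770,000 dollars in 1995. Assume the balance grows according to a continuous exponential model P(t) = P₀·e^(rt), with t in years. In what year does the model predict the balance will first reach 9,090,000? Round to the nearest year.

year 2000

r = ln(7770000/1964000) / 40 = 1.37529/40 ≈ 0.034382 per year
t = ln(9090000/1964000) / r = 1.53219/0.034382 ≈ 44.56 years after 1955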